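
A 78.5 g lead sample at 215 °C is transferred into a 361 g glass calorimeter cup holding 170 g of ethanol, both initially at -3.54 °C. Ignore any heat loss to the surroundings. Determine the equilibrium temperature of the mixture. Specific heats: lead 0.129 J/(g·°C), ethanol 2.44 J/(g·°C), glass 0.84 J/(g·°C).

Let T be the final temperature. ΣQ_i = 0:
78.5×0.129×(T − 215) + 170×2.44×(T − (-3.54)) + 361×0.84×(T − (-3.54)) = 0
10.13(T − 215) + 414.8(T − (-3.54)) + 303.24(T − (-3.54)) = 0
(10.13 + 414.8 + 303.24) T = 10.13×215 + 414.8×(-3.54) + 303.24×(-3.54)
T ≈ -0.50 °C

T_f ≈ -0.5 °C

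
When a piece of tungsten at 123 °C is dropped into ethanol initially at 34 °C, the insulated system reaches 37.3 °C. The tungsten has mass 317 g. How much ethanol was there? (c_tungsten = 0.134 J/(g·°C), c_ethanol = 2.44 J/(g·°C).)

|Q_tungsten| = |Q_ethanol|:
317·0.134·(123 − 37.3) = m·2.44·(37.3 − 34)
8.052 m = 3640.4  ⇒  m ≈ 452.1 g

m ≈ 452 g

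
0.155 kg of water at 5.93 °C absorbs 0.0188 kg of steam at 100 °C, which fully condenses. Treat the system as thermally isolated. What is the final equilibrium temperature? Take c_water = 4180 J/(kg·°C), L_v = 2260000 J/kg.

Setting the total heat transfer to zero:
latent heat released on condensation: 0.0188·2260000 = 42488; condensed water 100 °C→T: 78.58(T − 100); water warms: 0.155·4180·(T − 5.93) = 647.9(T − 5.93)
726.48 T = 42488 + 7858.4 + 3842 = 54188
T ≈ 74.59 °C — below 100 °C, confirming all the steam condensed.

T_f ≈ 74.6 °C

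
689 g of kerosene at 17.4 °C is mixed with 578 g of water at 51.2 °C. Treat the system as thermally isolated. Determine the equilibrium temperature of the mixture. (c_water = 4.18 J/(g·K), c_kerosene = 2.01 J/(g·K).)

T_f ≈ 38.9 °C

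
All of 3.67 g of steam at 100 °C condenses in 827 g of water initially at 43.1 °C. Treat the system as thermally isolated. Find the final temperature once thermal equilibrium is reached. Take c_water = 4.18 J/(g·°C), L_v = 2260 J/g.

T_f ≈ 45.7 °C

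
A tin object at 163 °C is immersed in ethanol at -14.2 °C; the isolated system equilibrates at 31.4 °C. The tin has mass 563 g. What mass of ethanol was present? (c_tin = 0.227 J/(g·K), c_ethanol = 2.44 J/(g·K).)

m ≈ 151 g

Conservation of energy gives ΣQ = 0:
563·0.227·(31.4 − 163) + m·2.44·(31.4 − (-14.2)) = 0
111.26 m = 16819
m = 16819/111.26 ≈ 151.2 g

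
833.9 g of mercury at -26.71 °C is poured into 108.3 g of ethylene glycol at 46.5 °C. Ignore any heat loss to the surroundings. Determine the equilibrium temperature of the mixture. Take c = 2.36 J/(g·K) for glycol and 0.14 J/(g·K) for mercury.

Heat lost by the glycol equals heat gained by the mercury:
108.3·2.36·(46.5 − T) = 833.9·0.14·(T − (-26.71))
255.59(46.5 − T) = 116.75(T − (-26.71))
372.33 T = 8766.6  ⇒  T ≈ 23.54 °C

T_f ≈ 23.5 °C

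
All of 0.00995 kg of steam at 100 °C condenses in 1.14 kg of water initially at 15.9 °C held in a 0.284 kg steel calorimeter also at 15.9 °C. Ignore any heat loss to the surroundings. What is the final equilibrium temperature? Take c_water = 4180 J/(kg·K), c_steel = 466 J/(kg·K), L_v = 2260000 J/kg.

Setting the total heat transfer to zero:
steam→water at 100 °C releases m L_v = 0.00995·2260000 = 22487
  condensate cools 100→T: 0.00995·4180·(T − 100) = 41.59(T − 100)
  original water: 4765.2(T − 15.9)
  cup: 132.34(T − 15.9)
4939.1 T = 22487 + 4159.1 + 77871 = 104517
T ≈ 21.16 °C (< 100 °C, so full condensation is consistent).

T_f ≈ 21.2 °C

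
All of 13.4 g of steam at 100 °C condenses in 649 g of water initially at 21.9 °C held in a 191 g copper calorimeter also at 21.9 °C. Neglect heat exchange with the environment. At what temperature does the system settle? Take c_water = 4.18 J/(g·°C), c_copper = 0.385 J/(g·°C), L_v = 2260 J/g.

T_f ≈ 34.1 °C

Net heat exchanged in the isolated system is zero:
latent heat released on condensation: 13.4·2260 = 30284; condensed water 100 °C→T: 56.01(T − 100); original water: 2712.8(T − 21.9); cup: 73.53(T − 21.9)
2842.4 T = 30284 + 5601.2 + 61021 = 96906
T ≈ 34.09 °C (< 100 °C, so full condensation is consistent).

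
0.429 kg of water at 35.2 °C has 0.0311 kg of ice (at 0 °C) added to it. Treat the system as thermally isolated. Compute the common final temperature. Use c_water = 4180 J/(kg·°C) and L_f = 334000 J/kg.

Net heat exchanged in the isolated system is zero:
latent heat to melt: 0.0311·334000 = 10387
  meltwater 0→T: 0.0311·4180·T = 130 T
  water cools: 0.429·4180·(T − 35.2) = 1793.2(T − 35.2)
1923.2 T = 63121 − 10387 = 52734
T ≈ 27.42 °C (positive, so assuming full melt was valid).

T_f ≈ 27.4 °C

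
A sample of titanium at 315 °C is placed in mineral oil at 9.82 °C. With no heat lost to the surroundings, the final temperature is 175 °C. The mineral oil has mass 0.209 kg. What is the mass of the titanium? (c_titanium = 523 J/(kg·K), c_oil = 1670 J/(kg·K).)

m ≈ 0.787 kg

|Q_titanium| = |Q_oil|:
m·523·(315 − 175) = 0.209·1670·(175 − 9.82)
73220 m = 57653  ⇒  m ≈ 0.7874 kg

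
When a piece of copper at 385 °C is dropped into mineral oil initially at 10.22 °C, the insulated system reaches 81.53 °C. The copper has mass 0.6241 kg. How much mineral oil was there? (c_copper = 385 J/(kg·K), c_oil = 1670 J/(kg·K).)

|Q_copper| = |Q_oil|:
0.6241·385·(385 − 81.53) = m·1670·(81.53 − 10.22)
119088 m = 72917  ⇒  m ≈ 0.6123 kg

m ≈ 0.612 kg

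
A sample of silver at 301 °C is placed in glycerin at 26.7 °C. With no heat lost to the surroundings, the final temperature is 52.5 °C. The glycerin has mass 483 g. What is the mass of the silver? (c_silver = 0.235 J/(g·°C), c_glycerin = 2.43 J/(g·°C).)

m ≈ 519 g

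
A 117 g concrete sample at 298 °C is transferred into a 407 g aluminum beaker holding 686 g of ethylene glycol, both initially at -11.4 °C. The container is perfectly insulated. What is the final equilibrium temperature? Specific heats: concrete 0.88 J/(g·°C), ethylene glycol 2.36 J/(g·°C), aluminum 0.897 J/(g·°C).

T_f ≈ 3.9 °C

Conservation of energy gives ΣQ = 0:
117·0.88·(T − 298) + 686·2.36·(T − (-11.4)) + 407·0.897·(T − (-11.4)) = 0
(102.96 + 1619 + 365.08) T = 102.96·298 + 1619·(-11.4) + 365.08·(-11.4)
T = 8064 / 2087 = 3.86 °C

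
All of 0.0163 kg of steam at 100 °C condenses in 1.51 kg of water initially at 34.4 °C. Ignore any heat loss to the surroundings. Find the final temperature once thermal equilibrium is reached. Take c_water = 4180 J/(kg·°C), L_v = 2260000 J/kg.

T_f ≈ 40.9 °C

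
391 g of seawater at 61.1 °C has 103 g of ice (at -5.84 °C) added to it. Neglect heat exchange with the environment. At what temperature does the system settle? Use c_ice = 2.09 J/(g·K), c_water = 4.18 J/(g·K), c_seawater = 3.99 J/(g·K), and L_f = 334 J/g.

T_f ≈ 30.0 °C

Net heat exchanged in the isolated system is zero:
ice -5.84→0 °C: 103×2.09×5.84 = 1257.2
  fusion: m_ice L_f = 103×334 = 34402
  warm the meltwater: 430.54 T
  seawater cools: 391×3.99×(T − 61.1) = 1560.1(T − 61.1)
1990.6 T = 95321 − 35659 = 59662
T ≈ 29.97 °C (positive, so assuming full melt was valid).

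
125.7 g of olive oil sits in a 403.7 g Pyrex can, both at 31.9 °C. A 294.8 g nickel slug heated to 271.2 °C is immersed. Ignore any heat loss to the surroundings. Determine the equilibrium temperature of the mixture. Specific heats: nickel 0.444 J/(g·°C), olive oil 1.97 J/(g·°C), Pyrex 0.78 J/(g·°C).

T_f is the heat-capacity-weighted average of the initial temperatures:
T_f = (130.89·271.2 + 247.63·31.9 + 314.89·31.9) / (130.89 + 247.63 + 314.89)
    = 53442 / 693.41 ≈ 77.07 °C

T_f ≈ 77.1 °C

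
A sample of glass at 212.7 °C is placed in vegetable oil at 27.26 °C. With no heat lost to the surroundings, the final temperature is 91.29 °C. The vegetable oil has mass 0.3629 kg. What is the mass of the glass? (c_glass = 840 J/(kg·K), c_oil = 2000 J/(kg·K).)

m ≈ 0.456 kg

|Q_glass| = |Q_oil|:
m×840×(212.7 − 91.29) = 0.3629×2000×(91.29 − 27.26)
101984 m = 46473  ⇒  m ≈ 0.4557 kg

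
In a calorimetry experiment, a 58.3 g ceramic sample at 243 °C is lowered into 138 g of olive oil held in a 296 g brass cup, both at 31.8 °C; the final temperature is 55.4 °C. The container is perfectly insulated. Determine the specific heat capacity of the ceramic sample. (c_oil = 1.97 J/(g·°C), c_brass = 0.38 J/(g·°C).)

c ≈ 0.829 J/(g·°C)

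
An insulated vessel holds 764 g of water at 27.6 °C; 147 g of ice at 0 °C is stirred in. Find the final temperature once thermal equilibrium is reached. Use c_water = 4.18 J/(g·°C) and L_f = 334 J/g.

T_f ≈ 10.3 °C

Heat gained plus heat lost sum to zero:
fusion: m_ice L_f = 147×334 = 49098; meltwater 0→T: 147×4.18×T = 614.46 T; water cools: 764×4.18×(T − 27.6) = 3193.5(T − 27.6)
3808 T = 88141 − 49098 = 39043
T ≈ 10.25 °C. Since T > 0 °C, the all-ice-melts assumption holds.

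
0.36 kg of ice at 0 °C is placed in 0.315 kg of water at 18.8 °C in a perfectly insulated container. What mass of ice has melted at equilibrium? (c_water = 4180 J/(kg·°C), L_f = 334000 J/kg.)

Water can give up m c ΔT = 0.315×4180×18.8 = 24754 J before reaching 0 °C.
Fully melting the ice requires m_ice L_f = 0.36×334000 = 120240 J.
That's not enough to melt it all — equilibrium is at 0 °C with ice remaining.
m_melted×334000 = 24754  ⇒  m_melted ≈ 0.07411 kg.

m_melted ≈ 0.0741 kg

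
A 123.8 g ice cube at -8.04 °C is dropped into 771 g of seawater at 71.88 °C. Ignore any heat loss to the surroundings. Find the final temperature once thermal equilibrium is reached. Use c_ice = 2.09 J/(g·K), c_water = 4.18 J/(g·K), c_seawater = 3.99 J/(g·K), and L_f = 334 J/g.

Taking heat into each body as positive, Σ m c ΔT = 0:
ice -8.04→0 °C: 123.8·2.09·8.04 = 2080.3
  fusion: m_ice L_f = 123.8·334 = 41349
  meltwater 0→T: 123.8·4.18·T = 517.48 T
  seawater cools: 771·3.99·(T − 71.88) = 3076.3(T − 71.88)
3593.8 T = 221124 − 43429 = 177694
T ≈ 49.45 °C. Since T > 0 °C, the all-ice-melts assumption holds.

T_f ≈ 49.4 °C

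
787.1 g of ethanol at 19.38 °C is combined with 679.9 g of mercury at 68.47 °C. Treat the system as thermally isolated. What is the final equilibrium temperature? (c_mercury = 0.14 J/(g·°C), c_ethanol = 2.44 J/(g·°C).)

T_f ≈ 21.7 °C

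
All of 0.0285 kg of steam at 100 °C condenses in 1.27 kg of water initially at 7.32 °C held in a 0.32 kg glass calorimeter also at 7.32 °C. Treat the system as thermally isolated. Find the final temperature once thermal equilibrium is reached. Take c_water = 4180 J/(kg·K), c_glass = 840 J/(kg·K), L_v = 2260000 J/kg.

T_f ≈ 20.6 °C

Taking heat into each body as positive, Σ m c ΔT = 0:
latent heat released on condensation: 0.0285·2260000 = 64410
  condensed water 100 °C→T: 119.13(T − 100)
  water warms: 1.27·4180·(T − 7.32) = 5308.6(T − 7.32)
  glass cup: 0.32·840·(T − 7.32) = 268.8(T − 7.32)
5696.5 T = 64410 + 11913 + 40827 = 117150
T ≈ 20.57 °C (< 100 °C, so full condensation is consistent).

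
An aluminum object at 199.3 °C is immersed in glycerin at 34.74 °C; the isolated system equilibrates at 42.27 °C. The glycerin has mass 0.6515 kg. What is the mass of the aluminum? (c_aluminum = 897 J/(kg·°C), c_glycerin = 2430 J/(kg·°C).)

Heat lost by the aluminum = heat gained by the glycerin:
m·897·(199.3 − 42.27) = 0.6515·2430·(42.27 − 34.74)
140856 m = 11921  ⇒  m ≈ 0.08463 kg

m ≈ 0.0846 kg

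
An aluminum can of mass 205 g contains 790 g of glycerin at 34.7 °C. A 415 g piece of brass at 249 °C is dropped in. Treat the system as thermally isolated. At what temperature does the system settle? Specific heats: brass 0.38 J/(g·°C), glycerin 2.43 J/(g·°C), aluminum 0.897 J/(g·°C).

Conservation of energy gives ΣQ = 0:
415×0.38×(T − 249) + 790×2.43×(T − 34.7) + 205×0.897×(T − 34.7) = 0
2261.3 T = 112262
T ≈ 49.65 °C

T_f ≈ 49.6 °C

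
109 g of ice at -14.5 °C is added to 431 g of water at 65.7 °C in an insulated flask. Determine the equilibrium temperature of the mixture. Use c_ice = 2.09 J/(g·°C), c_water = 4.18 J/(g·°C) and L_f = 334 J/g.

Let T be the final temperature. ΣQ_i = 0:
ice -14.5→0 °C: 109·2.09·14.5 = 3303.2
  fusion: m_ice L_f = 109·334 = 36406
  warm the meltwater: 455.62 T
  water cools: 431·4.18·(T − 65.7) = 1801.6(T − 65.7)
2257.2 T = 118364 − 39709 = 78655
T ≈ 34.85 °C (positive, so assuming full melt was valid).

T_f ≈ 34.8 °C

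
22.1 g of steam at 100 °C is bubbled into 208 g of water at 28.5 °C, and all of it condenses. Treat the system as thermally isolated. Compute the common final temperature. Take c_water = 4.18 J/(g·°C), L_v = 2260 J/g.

Sum of m c ΔT and latent-heat terms is zero:
condense steam: −22.1×2260 = −49946; condensate cools 100→T: 22.1×4.18×(T − 100) = 92.38(T − 100); water warms: 208×4.18×(T − 28.5) = 869.44(T − 28.5)
961.82 T = 49946 + 9237.8 + 24779 = 83963
T ≈ 87.30 °C (< 100 °C, so full condensation is consistent).

T_f ≈ 87.3 °C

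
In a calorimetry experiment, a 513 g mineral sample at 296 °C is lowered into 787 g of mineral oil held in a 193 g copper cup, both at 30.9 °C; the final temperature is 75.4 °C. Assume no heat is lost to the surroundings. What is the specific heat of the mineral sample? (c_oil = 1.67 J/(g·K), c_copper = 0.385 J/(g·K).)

c ≈ 0.546 J/(g·K)

Conservation of energy gives ΣQ = 0:
513·c·(75.4 − 296) + 787·1.67·(75.4 − 30.9) + 193·0.385·(75.4 − 30.9) = 0
-113168 c = -61792
c = -61792/-113168 ≈ 0.546 J/(g·K)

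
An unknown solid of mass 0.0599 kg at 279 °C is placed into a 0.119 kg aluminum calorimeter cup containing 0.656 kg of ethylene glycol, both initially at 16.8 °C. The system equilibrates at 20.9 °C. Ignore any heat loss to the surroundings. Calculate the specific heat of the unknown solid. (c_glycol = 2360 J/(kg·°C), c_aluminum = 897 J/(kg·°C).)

Conservation of energy gives ΣQ = 0:
0.0599·c·(20.9 − 279) + 0.656·2360·(20.9 − 16.8) + 0.119·897·(20.9 − 16.8) = 0
-15.46 c = -6785.1
c = -6785.1/-15.46 ≈ 438.9 J/(kg·°C)

c ≈ 439 J/(kg·°C)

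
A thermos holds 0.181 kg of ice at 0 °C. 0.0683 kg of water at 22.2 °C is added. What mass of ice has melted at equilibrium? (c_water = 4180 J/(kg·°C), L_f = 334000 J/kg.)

Heat available from the water dropping to 0 °C: 0.0683×4180×22.2 = 6338 J.
Fully melting the ice requires m_ice L_f = 0.181×334000 = 60454 J.
That's not enough to melt it all — equilibrium is at 0 °C with ice remaining.
Mass melted = 6338/334000 ≈ 0.01898 kg.

m_melted ≈ 0.019 kg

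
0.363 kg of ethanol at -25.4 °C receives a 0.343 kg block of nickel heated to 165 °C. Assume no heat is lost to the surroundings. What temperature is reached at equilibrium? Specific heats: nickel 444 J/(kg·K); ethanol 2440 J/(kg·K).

T_f ≈ 2.5 °C

Heat lost by the nickel equals heat gained by the ethanol:
0.343*444*(165 − T) = 0.363*2440*(T − (-25.4))
152.29(165 − T) = 885.72(T − (-25.4))
1038 T = 2630.9  ⇒  T ≈ 2.53 °C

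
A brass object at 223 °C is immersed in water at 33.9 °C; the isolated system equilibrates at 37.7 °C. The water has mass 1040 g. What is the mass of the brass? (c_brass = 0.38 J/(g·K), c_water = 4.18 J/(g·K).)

m ≈ 235 g

|Q_brass| = |Q_water|:
m·0.38·(223 − 37.7) = 1040·4.18·(37.7 − 33.9)
70.41 m = 16519  ⇒  m ≈ 234.6 g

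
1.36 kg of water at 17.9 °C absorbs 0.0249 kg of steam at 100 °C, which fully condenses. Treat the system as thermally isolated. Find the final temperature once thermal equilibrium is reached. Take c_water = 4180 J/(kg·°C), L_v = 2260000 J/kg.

Taking heat into each body as positive, Σ m c ΔT = 0:
latent heat released on condensation: 0.0249·2260000 = 56274; condensate cools 100→T: 0.0249·4180·(T − 100) = 104.08(T − 100); water warms: 1.36·4180·(T − 17.9) = 5684.8(T − 17.9)
5788.9 T = 56274 + 10408 + 101758 = 168440
T ≈ 29.10 °C, under the boiling point, so the assumption holds.

T_f ≈ 29.1 °C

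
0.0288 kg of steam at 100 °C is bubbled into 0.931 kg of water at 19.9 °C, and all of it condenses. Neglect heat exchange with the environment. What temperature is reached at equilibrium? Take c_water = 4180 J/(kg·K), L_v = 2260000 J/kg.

Conservation of energy gives ΣQ = 0:
latent heat released on condensation: 0.0288×2260000 = 65088; condensate cools 100→T: 0.0288×4180×(T − 100) = 120.38(T − 100); original water: 3891.6(T − 19.9)
4012 T = 65088 + 12038 + 77442 = 154569
T ≈ 38.53 °C, under the boiling point, so the assumption holds.

T_f ≈ 38.5 °C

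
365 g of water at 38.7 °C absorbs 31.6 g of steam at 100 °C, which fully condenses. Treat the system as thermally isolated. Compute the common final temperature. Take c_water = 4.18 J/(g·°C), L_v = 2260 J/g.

Sum of m c ΔT and latent-heat terms is zero:
latent heat released on condensation: 31.6·2260 = 71416
  condensed water 100 °C→T: 132.09(T − 100)
  water warms: 365·4.18·(T − 38.7) = 1525.7(T − 38.7)
1657.8 T = 71416 + 13209 + 59045 = 143669
T ≈ 86.66 °C — below 100 °C, confirming all the steam condensed.

T_f ≈ 86.7 °C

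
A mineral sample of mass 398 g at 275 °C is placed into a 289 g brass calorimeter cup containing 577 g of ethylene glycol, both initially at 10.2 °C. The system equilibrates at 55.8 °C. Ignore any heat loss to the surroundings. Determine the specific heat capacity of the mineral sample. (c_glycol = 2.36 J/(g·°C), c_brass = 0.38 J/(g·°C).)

Energy conservation, ΣQ = 0:
398·c·(55.8 − 275) + 577·2.36·(55.8 − 10.2) + 289·0.38·(55.8 − 10.2) = 0
-87242 c = -67102
c = -67102/-87242 ≈ 0.7692 J/(g·°C)

c ≈ 0.769 J/(g·°C)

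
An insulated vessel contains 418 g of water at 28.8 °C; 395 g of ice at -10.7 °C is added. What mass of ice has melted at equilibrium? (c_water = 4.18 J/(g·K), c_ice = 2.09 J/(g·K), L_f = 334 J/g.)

Cooling the water to 0 °C releases 418×4.18×28.8 = 50321 J.
Of that, 395×2.09×10.7 = 8833.4 J goes to bring the ice to 0 °C, leaving 41487 J.
To melt every bit of ice: 395×334 = 131930 J.
Since 41487 < 131930 J, not all the ice melts; equilibrium is at 0 °C.
m_melt = 41487 / L_f = 124.2 g.

m_melted ≈ 124 g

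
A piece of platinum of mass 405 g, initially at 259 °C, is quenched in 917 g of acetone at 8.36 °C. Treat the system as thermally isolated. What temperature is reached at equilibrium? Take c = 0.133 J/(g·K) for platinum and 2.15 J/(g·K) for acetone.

Heat lost by the platinum equals heat gained by the acetone:
405×0.133×(259 − T) = 917×2.15×(T − 8.36)
53.87(259 − T) = 1971.5(T − 8.36)
2025.4 T = 30433  ⇒  T ≈ 15.03 °C

T_f ≈ 15.0 °C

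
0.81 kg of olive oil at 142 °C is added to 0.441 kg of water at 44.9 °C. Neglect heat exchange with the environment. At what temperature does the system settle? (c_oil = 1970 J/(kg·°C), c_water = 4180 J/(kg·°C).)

T_f = Σ m_i c_i T_i / Σ m_i c_i:
T_f = (1595.7×142 + 1843.4×44.9) / (1595.7 + 1843.4)
    = 309357 / 3439.1 ≈ 89.95 °C

T_f ≈ 90.0 °C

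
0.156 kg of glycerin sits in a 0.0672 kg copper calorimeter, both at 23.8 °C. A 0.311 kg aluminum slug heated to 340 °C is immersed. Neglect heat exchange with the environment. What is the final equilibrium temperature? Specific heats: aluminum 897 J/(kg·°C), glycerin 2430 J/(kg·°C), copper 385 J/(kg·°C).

T_f ≈ 152.8 °C

With ΣQ=0 the equilibrium temperature is the m·c-weighted mean:
T_f = (278.97·340 + 379.08·23.8 + 25.87·23.8) / (278.97 + 379.08 + 25.87)
    = 104487 / 683.92 ≈ 152.78 °C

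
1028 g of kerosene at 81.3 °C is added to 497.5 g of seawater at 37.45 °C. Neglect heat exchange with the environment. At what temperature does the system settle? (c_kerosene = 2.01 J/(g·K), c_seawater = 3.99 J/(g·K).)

Setting the total heat transfer to zero:
1028·2.01·(T − 81.3) + 497.5·3.99·(T − 37.45) = 0
4051.3 T = 242328
T ≈ 59.81 °C

T_f ≈ 59.8 °C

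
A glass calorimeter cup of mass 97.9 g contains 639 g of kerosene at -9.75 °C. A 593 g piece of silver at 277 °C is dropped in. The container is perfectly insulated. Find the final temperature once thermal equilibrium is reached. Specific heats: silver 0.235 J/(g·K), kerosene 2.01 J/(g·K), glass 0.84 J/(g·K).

T_f is the heat-capacity-weighted average of the initial temperatures:
T_f = (139.35·277 + 1284.4·(-9.75) + 82.24·(-9.75)) / (139.35 + 1284.4 + 82.24)
    = 25277 / 1506 ≈ 16.78 °C

T_f ≈ 16.8 °C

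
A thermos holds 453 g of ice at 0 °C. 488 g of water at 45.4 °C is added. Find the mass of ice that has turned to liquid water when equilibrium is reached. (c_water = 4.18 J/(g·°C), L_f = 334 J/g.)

Water can give up m c ΔT = 488×4.18×45.4 = 92609 J before reaching 0 °C.
Melting all 453 g of ice would need 453×334 = 151302 J.
Since 92609 < 151302 J, not all the ice melts; equilibrium is at 0 °C.
m_melt = 92609 / L_f = 277.3 g.

m_melted ≈ 277 g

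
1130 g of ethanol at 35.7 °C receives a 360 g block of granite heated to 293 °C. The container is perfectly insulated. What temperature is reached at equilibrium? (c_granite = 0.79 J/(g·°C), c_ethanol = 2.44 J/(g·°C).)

T_f ≈ 59.8 °C

|Q_granite| = |Q_ethanol|:
360×0.79×(293 − T) = 1130×2.44×(T − 35.7)
284.4(293 − T) = 2757.2(T − 35.7)
3041.6 T = 181761  ⇒  T ≈ 59.76 °C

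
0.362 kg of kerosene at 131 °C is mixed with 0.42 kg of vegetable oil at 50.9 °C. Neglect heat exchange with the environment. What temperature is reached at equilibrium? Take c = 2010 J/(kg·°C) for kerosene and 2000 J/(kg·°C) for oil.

Let T be the final temperature. ΣQ_i = 0:
0.362*2010*(T − 131) + 0.42*2000*(T − 50.9) = 0
1567.6 T = 138074
T ≈ 88.08 °C

T_f ≈ 88.1 °C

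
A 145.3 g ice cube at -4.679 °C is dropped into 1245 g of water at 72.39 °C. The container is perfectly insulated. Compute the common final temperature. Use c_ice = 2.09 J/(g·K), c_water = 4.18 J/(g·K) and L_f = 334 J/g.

T_f ≈ 56.2 °C

Net heat exchanged in the isolated system is zero:
warm ice to 0 °C: 145.3×2.09×(0 − (-4.679)) = 1420.9; melt ice: 145.3×334 = 48530; warm the meltwater: 607.35 T; water cools: 1245×4.18×(T − 72.39) = 5204.1(T − 72.39)
5811.5 T = 376725 − 49951 = 326774
T ≈ 56.23 °C (positive, so assuming full melt was valid).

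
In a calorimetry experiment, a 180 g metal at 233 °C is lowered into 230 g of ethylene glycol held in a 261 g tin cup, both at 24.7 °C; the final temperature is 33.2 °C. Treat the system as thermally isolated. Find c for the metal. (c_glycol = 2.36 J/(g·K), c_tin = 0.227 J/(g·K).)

Conservation of energy gives ΣQ = 0:
180×c×(33.2 − 233) + 230×2.36×(33.2 − 24.7) + 261×0.227×(33.2 − 24.7) = 0
-35964 c = -5117.4
c = -5117.4/-35964 ≈ 0.1423 J/(g·K)

c ≈ 0.142 J/(g·K)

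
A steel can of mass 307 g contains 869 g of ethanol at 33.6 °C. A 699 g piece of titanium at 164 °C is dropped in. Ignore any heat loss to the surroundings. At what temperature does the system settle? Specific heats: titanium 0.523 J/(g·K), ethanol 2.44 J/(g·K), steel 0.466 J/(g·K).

T_f ≈ 51.7 °C

Conservation of energy gives ΣQ = 0:
699·0.523·(T − 164) + 869·2.44·(T − 33.6) + 307·0.466·(T − 33.6) = 0
(365.58 + 2120.4 + 143.06) T = 365.58·164 + 2120.4·33.6 + 143.06·33.6
T = 136006/2629 ≈ 51.73 °C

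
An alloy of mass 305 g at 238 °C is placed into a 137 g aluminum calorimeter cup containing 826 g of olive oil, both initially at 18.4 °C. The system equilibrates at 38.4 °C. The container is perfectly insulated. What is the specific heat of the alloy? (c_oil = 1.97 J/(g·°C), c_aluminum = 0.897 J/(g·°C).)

Setting the total heat transfer to zero:
305·c·(38.4 − 238) + 826·1.97·(38.4 − 18.4) + 137·0.897·(38.4 − 18.4) = 0
-60878 c = -35002
c = -35002/-60878 ≈ 0.575 J/(g·°C)

c ≈ 0.575 J/(g·°C)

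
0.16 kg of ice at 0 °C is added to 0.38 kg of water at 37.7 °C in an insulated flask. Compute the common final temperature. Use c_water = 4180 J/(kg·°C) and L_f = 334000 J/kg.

T_f ≈ 2.9 °C

Sum of m c ΔT and latent-heat terms is zero:
melt ice: 0.16×334000 = 53440; meltwater 0→T: 0.16×4180×T = 668.8 T; water: 1588.4(T − 37.7)
2257.2 T = 59883 − 53440 = 6442.7
T ≈ 2.85 °C — above 0 °C, consistent with complete melting.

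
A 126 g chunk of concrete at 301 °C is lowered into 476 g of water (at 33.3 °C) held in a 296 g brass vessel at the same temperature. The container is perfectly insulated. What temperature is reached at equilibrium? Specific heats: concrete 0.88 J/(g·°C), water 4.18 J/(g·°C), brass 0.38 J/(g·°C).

T_f ≈ 46.7 °C

Setting the total heat transfer to zero:
126×0.88×(T − 301) + 476×4.18×(T − 33.3) + 296×0.38×(T − 33.3) = 0
2213 T = 103377
T = 103377 / 2213 = 46.7 °C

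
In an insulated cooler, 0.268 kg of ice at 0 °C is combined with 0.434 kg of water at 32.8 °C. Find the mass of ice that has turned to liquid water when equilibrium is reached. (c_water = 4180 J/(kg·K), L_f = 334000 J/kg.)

Water can give up m c ΔT = 0.434×4180×32.8 = 59503 J before reaching 0 °C.
To melt every bit of ice: 0.268×334000 = 89512 J.
Since 59503 < 89512 J, not all the ice melts; equilibrium is at 0 °C.
Mass melted = 59503/334000 ≈ 0.1782 kg.

m_melted ≈ 0.178 kg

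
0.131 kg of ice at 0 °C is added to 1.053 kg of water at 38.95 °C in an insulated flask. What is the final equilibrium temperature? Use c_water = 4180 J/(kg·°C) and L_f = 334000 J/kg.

Heat gained plus heat lost sum to zero:
melt ice: 0.131×334000 = 43754; warm the meltwater: 547.58 T; water: 4401.5(T − 38.95)
4949.1 T = 171440 − 43754 = 127686
T ≈ 25.80 °C. Since T > 0 °C, the all-ice-melts assumption holds.

T_f ≈ 25.8 °C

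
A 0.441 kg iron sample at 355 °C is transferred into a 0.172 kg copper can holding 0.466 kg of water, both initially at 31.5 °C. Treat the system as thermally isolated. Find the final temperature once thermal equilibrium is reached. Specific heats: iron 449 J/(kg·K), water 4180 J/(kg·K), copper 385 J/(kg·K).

Energy conservation, ΣQ = 0:
0.441×449×(T − 355) + 0.466×4180×(T − 31.5) + 0.172×385×(T − 31.5) = 0
2212.1 T = 133737
T ≈ 60.46 °C

T_f ≈ 60.5 °C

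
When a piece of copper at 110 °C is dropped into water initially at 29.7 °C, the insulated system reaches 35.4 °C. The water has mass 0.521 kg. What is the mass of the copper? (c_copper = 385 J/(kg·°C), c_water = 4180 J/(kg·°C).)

m ≈ 0.432 kg

Taking heat into each body as positive, Σ m c ΔT = 0:
m·385·(35.4 − 110) + 0.521·4180·(35.4 − 29.7) = 0
-28721 m = -12413
m = -12413/-28721 ≈ 0.4322 kg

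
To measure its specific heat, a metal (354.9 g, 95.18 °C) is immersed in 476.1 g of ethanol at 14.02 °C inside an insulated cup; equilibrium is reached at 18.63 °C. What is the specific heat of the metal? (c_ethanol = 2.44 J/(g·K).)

m_s c (T_s − T_f) = m_ethanol c_ethanol (T_f − T_0):
354.9·c·(95.18 − 18.63) = 476.1·2.44·(18.63 − 14.02)
27168 c = 5355.4  ⇒  c ≈ 0.1971 J/(g·K)

c ≈ 0.197 J/(g·K)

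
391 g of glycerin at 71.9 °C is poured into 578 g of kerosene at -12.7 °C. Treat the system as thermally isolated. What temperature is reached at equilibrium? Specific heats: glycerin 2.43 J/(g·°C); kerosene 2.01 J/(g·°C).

T_f ≈ 25.4 °C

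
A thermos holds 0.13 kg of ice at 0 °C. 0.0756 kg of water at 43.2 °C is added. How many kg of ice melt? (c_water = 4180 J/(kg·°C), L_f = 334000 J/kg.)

m_melted ≈ 0.0409 kg

Water can give up m c ΔT = 0.0756×4180×43.2 = 13652 J before reaching 0 °C.
Melting all 0.13 kg of ice would need 0.13×334000 = 43420 J.
Since 13652 < 43420 J, not all the ice melts; equilibrium is at 0 °C.
m_melt = 13652 / L_f = 0.04087 kg.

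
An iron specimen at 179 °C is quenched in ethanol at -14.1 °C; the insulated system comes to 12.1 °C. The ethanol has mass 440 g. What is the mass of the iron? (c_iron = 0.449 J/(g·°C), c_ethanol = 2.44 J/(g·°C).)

Heat lost by the iron = heat gained by the ethanol:
m·0.449·(179 − 12.1) = 440·2.44·(12.1 − (-14.1))
74.94 m = 28128  ⇒  m ≈ 375.4 g

m ≈ 375 g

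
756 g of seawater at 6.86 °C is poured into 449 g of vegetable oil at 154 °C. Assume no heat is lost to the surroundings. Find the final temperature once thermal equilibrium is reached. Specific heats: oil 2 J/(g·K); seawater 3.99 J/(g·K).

T_f ≈ 40.6 °C

Heat lost by the oil equals heat gained by the seawater:
449·2·(154 − T) = 756·3.99·(T − 6.86)
898(154 − T) = 3016.4(T − 6.86)
3914.4 T = 158985  ⇒  T ≈ 40.61 °C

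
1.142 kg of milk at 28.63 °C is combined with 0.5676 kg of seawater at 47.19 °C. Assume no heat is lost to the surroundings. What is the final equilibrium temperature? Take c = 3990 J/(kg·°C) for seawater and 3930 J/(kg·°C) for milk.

T_f ≈ 34.9 °C

Setting the total heat transfer to zero:
0.5676×3990×(T − 47.19) + 1.142×3930×(T − 28.63) = 0
2264.7(T − 47.19) + 4488.1(T − 28.63) = 0
6752.8 T = 235365
T ≈ 34.85 °C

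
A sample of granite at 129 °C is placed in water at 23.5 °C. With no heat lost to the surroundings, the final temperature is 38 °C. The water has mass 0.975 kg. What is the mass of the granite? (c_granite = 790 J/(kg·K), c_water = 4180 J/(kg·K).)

Let T be the final temperature. ΣQ_i = 0:
m·790·(38 − 129) + 0.975·4180·(38 − 23.5) = 0
-71890 m = -59095
m = -59095/-71890 ≈ 0.822 kg

m ≈ 0.822 kg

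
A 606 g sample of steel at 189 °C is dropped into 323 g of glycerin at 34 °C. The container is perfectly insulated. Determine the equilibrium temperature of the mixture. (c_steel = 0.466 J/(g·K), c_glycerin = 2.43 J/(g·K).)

T_f ≈ 75.0 °C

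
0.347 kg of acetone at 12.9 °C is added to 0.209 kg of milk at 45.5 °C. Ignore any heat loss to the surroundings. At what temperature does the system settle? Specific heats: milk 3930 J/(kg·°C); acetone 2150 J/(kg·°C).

|Q_milk| = |Q_acetone|:
0.209×3930×(45.5 − T) = 0.347×2150×(T − 12.9)
821.37(45.5 − T) = 746.05(T − 12.9)
1567.4 T = 46996  ⇒  T ≈ 29.98 °C

T_f ≈ 30.0 °C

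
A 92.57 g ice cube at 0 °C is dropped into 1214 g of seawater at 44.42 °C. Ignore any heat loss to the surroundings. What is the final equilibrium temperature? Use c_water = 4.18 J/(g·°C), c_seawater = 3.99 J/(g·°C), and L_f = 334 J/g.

Energy balance with sensible and latent terms:
latent heat to melt: 92.57×334 = 30918
  meltwater 0→T: 92.57×4.18×T = 386.94 T
  seawater: 4843.9(T − 44.42)
5230.8 T = 215164 − 30918 = 184246
T ≈ 35.22 °C — above 0 °C, consistent with complete melting.

T_f ≈ 35.2 °C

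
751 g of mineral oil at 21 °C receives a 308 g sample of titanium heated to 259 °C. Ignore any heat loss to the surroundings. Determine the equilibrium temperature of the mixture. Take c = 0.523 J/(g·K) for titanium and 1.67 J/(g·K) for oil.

T_f ≈ 48.1 °C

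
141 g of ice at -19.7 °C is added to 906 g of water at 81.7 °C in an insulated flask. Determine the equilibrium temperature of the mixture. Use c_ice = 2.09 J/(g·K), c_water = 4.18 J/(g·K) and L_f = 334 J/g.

T_f ≈ 58.6 °C

Energy balance with sensible and latent terms:
ice -19.7→0 °C: 141×2.09×19.7 = 5805.4
  latent heat to melt: 141×334 = 47094
  meltwater 0→T: 141×4.18×T = 589.38 T
  water cools: 906×4.18×(T − 81.7) = 3787.1(T − 81.7)
4376.5 T = 309404 − 52899 = 256505
T ≈ 58.61 °C (positive, so assuming full melt was valid).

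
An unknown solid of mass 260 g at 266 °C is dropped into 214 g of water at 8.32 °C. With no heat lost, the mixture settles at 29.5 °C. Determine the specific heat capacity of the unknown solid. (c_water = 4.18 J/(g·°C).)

c ≈ 0.308 J/(g·°C)

Setting the total heat transfer to zero:
260·c·(29.5 − 266) + 214·4.18·(29.5 − 8.32) = 0
-61490 c = -18946
c = -18946/-61490 ≈ 0.3081 J/(g·°C)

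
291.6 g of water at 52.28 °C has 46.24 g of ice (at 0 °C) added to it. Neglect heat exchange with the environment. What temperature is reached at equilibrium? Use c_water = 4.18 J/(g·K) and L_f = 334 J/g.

Heat gained plus heat lost sum to zero:
melt ice: 46.24×334 = 15444
  meltwater 0→T: 46.24×4.18×T = 193.28 T
  water: 1218.9(T − 52.28)
1412.2 T = 63723 − 15444 = 48279
T ≈ 34.19 °C. Since T > 0 °C, the all-ice-melts assumption holds.

T_f ≈ 34.2 °C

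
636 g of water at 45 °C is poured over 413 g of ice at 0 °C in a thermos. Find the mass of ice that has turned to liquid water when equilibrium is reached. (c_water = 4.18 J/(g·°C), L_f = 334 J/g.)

Water can give up m c ΔT = 636×4.18×45 = 119632 J before reaching 0 °C.
Fully melting the ice requires m_ice L_f = 413×334 = 137942 J.
119632 J < 137942 J, so only part of the ice melts and the system sits at 0 °C.
Mass melted = 119632/334 ≈ 358.2 g.

m_melted ≈ 358 g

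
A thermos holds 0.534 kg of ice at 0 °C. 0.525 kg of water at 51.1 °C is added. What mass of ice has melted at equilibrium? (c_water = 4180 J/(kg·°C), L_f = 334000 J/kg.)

m_melted ≈ 0.336 kg

Cooling the water to 0 °C releases 0.525×4180×51.1 = 112139 J.
To melt every bit of ice: 0.534×334000 = 178356 J.
112139 J < 178356 J, so only part of the ice melts and the system sits at 0 °C.
m_melt = 112139 / L_f = 0.3357 kg.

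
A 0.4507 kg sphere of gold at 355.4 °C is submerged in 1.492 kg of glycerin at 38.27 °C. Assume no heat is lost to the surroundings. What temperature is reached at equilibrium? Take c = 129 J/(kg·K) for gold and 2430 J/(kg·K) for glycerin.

T_f ≈ 43.3 °C

Conservation of energy gives ΣQ = 0:
0.4507×129×(T − 355.4) + 1.492×2430×(T − 38.27) = 0
(58.14 + 3625.6) T = 58.14×355.4 + 3625.6×38.27
T ≈ 43.28 °C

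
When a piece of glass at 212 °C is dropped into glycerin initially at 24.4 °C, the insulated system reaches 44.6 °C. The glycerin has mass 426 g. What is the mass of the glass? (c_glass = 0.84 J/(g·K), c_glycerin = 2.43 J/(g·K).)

Let T be the final temperature. ΣQ_i = 0:
m×0.84×(44.6 − 212) + 426×2.43×(44.6 − 24.4) = 0
-140.62 m = -20911
m = -20911/-140.62 ≈ 148.7 g

m ≈ 149 g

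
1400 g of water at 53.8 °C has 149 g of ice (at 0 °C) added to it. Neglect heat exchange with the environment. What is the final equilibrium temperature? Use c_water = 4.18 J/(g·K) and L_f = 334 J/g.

Setting the total heat transfer to zero:
melt ice: 149×334 = 49766; warm the meltwater: 622.82 T; water cools: 1400×4.18×(T − 53.8) = 5852(T − 53.8)
6474.8 T = 314838 − 49766 = 265072
T ≈ 40.94 °C. Since T > 0 °C, the all-ice-melts assumption holds.

T_f ≈ 40.9 °C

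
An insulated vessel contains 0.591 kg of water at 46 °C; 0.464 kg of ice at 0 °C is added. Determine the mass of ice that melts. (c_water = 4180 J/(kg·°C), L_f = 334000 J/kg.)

m_melted ≈ 0.34 kg

Water can give up m c ΔT = 0.591×4180×46 = 113637 J before reaching 0 °C.
Melting all 0.464 kg of ice would need 0.464×334000 = 154976 J.
Since 113637 < 154976 J, not all the ice melts; equilibrium is at 0 °C.
Mass melted = 113637/334000 ≈ 0.3402 kg.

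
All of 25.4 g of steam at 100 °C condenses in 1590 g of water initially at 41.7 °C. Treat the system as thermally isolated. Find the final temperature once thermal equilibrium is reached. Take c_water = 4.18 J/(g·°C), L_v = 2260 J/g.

T_f ≈ 51.1 °C

Net heat exchanged in the isolated system is zero:
latent heat released on condensation: 25.4×2260 = 57404
  condensate cools 100→T: 25.4×4.18×(T − 100) = 106.17(T − 100)
  water warms: 1590×4.18×(T − 41.7) = 6646.2(T − 41.7)
6752.4 T = 57404 + 10617 + 277147 = 345168
T ≈ 51.12 °C — below 100 °C, confirming all the steam condensed.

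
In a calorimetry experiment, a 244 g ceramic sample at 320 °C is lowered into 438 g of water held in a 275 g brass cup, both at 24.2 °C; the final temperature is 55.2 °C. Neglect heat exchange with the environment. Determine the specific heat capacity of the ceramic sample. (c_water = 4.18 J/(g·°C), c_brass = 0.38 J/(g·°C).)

Conservation of energy gives ΣQ = 0:
244×c×(55.2 − 320) + 438×4.18×(55.2 − 24.2) + 275×0.38×(55.2 − 24.2) = 0
-64611 c = -59996
c = -59996/-64611 ≈ 0.9286 J/(g·°C)

c ≈ 0.929 J/(g·°C)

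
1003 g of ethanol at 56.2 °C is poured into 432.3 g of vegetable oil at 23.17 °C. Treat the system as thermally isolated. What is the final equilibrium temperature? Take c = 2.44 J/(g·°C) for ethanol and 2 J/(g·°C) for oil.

T_f is the heat-capacity-weighted average of the initial temperatures:
T_f = (2447.3·56.2 + 864.6·23.17) / (2447.3 + 864.6)
    = 157572 / 3311.9 ≈ 47.58 °C

T_f ≈ 47.6 °C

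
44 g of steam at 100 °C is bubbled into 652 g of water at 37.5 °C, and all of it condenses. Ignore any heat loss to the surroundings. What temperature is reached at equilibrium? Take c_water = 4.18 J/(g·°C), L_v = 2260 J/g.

Let T be the final temperature. ΣQ_i = 0:
steam→water at 100 °C releases m L_v = 44×2260 = 99440; condensed water 100 °C→T: 183.92(T − 100); water warms: 652×4.18×(T − 37.5) = 2725.4(T − 37.5)
2909.3 T = 99440 + 18392 + 102201 = 220033
T ≈ 75.63 °C, under the boiling point, so the assumption holds.

T_f ≈ 75.6 °C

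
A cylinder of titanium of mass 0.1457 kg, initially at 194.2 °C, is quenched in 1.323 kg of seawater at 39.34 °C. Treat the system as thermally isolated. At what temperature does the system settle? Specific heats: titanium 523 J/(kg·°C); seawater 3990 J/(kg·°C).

T_f ≈ 41.5 °C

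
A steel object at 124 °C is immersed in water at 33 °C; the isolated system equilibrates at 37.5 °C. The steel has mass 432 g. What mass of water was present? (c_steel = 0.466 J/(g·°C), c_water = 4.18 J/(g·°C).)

|Q_steel| = |Q_water|:
432·0.466·(124 − 37.5) = m·4.18·(37.5 − 33)
18.81 m = 17413  ⇒  m ≈ 925.8 g

m ≈ 926 g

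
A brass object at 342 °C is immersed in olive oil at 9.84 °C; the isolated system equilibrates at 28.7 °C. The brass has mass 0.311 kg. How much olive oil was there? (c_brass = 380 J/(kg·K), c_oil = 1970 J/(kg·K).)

m ≈ 0.997 kg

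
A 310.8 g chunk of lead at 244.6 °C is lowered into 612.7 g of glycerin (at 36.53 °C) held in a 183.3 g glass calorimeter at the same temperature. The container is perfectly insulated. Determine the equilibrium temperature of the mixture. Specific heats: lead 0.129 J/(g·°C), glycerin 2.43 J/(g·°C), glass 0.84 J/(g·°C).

T_f ≈ 41.5 °C

Conservation of energy gives ΣQ = 0:
310.8·0.129·(T − 244.6) + 612.7·2.43·(T − 36.53) + 183.3·0.84·(T − 36.53) = 0
40.09(T − 244.6) + 1488.9(T − 36.53) + 153.97(T − 36.53) = 0
1682.9 T = 69819
T = 69819/1682.9 ≈ 41.49 °C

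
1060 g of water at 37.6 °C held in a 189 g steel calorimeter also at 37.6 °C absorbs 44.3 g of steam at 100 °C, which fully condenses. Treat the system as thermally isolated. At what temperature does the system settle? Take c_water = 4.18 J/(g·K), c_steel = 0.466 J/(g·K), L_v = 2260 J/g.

T_f ≈ 61.3 °C

Taking heat into each body as positive, Σ m c ΔT = 0:
latent heat released on condensation: 44.3×2260 = 100118; condensate cools 100→T: 44.3×4.18×(T − 100) = 185.17(T − 100); water warms: 1060×4.18×(T − 37.6) = 4430.8(T − 37.6); cup: 88.07(T − 37.6)
4704 T = 100118 + 18517 + 169910 = 288545
T ≈ 61.34 °C, under the boiling point, so the assumption holds.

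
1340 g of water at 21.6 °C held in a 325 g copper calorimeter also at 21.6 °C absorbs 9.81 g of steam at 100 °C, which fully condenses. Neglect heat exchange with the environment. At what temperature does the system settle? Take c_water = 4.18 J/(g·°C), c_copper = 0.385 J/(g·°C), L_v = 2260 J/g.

T_f ≈ 26.0 °C

Net heat exchanged in the isolated system is zero:
latent heat released on condensation: 9.81·2260 = 22171
  condensed water 100 °C→T: 41.01(T − 100)
  water warms: 1340·4.18·(T − 21.6) = 5601.2(T − 21.6)
  copper cup: 325·0.385·(T − 21.6) = 125.12(T − 21.6)
5767.3 T = 22171 + 4100.6 + 123689 = 149960
T ≈ 26.00 °C — below 100 °C, confirming all the steam condensed.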